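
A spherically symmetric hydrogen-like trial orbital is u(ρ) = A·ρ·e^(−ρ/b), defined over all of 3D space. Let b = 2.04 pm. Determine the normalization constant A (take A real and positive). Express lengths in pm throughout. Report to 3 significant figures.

A ≈ 0.0548 pm^(-5/2)

We need A² ∫|f|² 4πρ² dρ = 1, taking the integral from 0 to ∞.
In 3D with spherical symmetry the volume element is 4πρ² dρ.
With ∫₀^∞ ρ^4 e^(−αρ) dρ = 4!/α^5, carrying out the integral gives A² · 3·π·b^5.
Hence A² = 1/[3·π·b^5].
Substituting b = 2.04 gives A² = 0.003003, so A = 0.05480.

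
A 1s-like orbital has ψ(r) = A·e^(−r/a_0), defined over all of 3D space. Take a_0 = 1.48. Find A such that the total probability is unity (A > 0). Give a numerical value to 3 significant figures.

A ≈ 0.313

We need A² ∫|f|² 4πr² dr = 1, taking the integral from 0 to ∞.
(Spherical symmetry: dV = 4πr² dr.)
The integral (without the A² prefactor) comes out to π·a_0^3.
So A² = (π·a_0^3)^(−1).
Plugging in a_0 = 1.48 yields A = 0.3134.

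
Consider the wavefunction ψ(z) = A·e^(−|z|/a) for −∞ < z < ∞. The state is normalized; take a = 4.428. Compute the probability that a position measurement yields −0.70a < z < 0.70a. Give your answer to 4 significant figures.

P ≈ 0.7534

P = ∫_{−0.70a}^{0.70a} |ψ(z)|² dz.
With A² fixed by ∫|ψ|² = 1, i.e. A² = (a)^(−1), substitute and integrate.
Both integrals are even about z = 0, so only the z ≥ 0 halves are needed (the factors of 2 cancel). Let u = z/a; then A² and the length scale cancel, so P = ∫_{0}^{0.70} e^(-2·u) du ÷ ∫_{0}^{∞} e^(-2·u) du.
With ∫ e^(-2·u) du = -e^(-2·u)/2 + C, the region integral is 1/2 - e^(-7/5)/2 and the full one is 1/2.
This works out to P = 0.75340.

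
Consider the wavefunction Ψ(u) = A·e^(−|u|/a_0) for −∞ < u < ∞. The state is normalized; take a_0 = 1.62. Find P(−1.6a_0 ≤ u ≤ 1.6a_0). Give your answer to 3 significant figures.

P = ∫_{−1.6a_0}^{1.6a_0} |Ψ(u)|² du.
The normalization integral ∫|Ψ|²du over the whole domain equals a_0·A², and A² cancels in the ratio.
By symmetry take twice the u ≥ 0 contribution in numerator and denominator; the 2's cancel. In terms of t = u/a_0 (A² and the length scale cancel between numerator and denominator), P = [∫_{0}^{1.6} e^(-2·t) dt] / [∫_{0}^{∞} e^(-2·t) dt].
With ∫ e^(-2·t) dt = -e^(-2·t)/2 + C, the region integral is 1/2 - e^(-16/5)/2 and the full one is 1/2.
The result is P = 0.9592.

P ≈ 0.959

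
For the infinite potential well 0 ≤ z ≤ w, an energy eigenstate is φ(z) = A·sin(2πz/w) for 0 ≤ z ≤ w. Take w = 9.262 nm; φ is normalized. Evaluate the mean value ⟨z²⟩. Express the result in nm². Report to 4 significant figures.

⟨z^2⟩ ≈ 27.51 nm^2

The expectation value is the |φ|²-weighted average of z^2: ∫ z^2|φ|² dz.
Evaluating both integrals, ⟨z²⟩ = -w^2/(8·π^2) + w^2/3.
Putting w = 9.262 gives 27.508.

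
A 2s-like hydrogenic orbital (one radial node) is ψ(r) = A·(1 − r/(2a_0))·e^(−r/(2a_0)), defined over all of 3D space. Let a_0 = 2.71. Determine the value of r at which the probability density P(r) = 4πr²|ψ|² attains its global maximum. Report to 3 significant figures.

The maximum of P(r) = 4πr²|ψ|² occurs where its derivative vanishes.
Solving yields r = a_0·(√(5) + 3).
With a_0 = 2.71, the most probable radial distance is 14.19.

r ≈ 14.2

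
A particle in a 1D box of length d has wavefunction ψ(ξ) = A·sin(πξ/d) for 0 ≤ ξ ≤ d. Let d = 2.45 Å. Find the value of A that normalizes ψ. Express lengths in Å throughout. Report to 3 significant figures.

A ≈ 0.904 Å^(-1/2)

We need A² ∫|f|² dξ = 1, taking the integral from 0 to d.
Using sin²θ = (1 − cos 2θ)/2, with ψ = A·sin(πξ/d), the integral evaluates to A²·[d/2].
Substituting d = 2.45 gives A² = 0.8163, so A = 0.9035.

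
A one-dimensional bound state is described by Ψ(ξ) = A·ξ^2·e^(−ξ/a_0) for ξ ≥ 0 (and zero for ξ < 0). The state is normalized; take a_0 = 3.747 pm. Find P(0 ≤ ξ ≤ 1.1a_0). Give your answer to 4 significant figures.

P ≈ 0.07250

P = ∫_{0}^{1.1a_0} |Ψ(ξ)|² dξ.
The normalization integral ∫|Ψ|²dξ over the whole domain equals 3·a_0^5/4·A², and A² cancels in the ratio.
In terms of u = ξ/a_0 (A² and the length scale cancel between numerator and denominator), P = [∫_{0}^{1.1} u^4·e^(-2·u) du] / [∫_{0}^{∞} u^4·e^(-2·u) du].
With ∫ u^4·e^(-2·u) du = -(u^4/2 + u^3 + 3·u^2/2 + 3·u/2 + 3/4)·e^(-2·u) + C, the region integral is ≈ 0.0543722 and the full one is 3/4.
Taking the ratio, P = 0.072496.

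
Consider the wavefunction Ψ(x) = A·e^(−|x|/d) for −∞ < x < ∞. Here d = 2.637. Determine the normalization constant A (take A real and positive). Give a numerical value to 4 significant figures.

A ≈ 0.6158

Normalization requires ∫|Ψ|² dx = 1, integrated from −∞ to ∞.
Using ∫₀^∞ xⁿ e^(−αx) dx = n!/αⁿ⁺¹, the integral (without the A² prefactor) comes out to d.
So A² = (d)^(−1).
With d = 2.637: A² = 0.37922 and A = 0.61581.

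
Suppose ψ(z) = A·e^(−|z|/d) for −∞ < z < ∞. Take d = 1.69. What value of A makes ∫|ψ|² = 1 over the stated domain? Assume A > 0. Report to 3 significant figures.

The normalization condition is ∫|ψ|² dz = 1 from −∞ to ∞.
With ψ = A·e^(−|z|/d), the integral evaluates to A²·[d].
With d = 1.69: A² = 0.5917 and A = 0.7692.

A ≈ 0.769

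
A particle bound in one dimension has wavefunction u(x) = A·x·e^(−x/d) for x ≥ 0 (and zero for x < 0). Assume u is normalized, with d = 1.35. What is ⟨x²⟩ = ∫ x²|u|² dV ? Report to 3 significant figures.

⟨x^2⟩ ≈ 5.47

⟨x²⟩ = ∫ x^2 |u|² dx over the full domain.
Since the A² factors cancel between numerator and denominator, ⟨x²⟩ = 3·d^2.
Putting d = 1.35 gives 5.468.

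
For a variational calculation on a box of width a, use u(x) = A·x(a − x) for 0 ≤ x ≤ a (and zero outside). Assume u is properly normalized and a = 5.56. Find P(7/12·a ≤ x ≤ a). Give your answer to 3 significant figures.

The probability is P = ∫ |u|² dx over [7/12·a, a].
Since A² = 1/(a^5/30), this is the region integral divided by the full normalization integral.
In terms of t = x/a (A² and the length scale cancel between numerator and denominator), P = [∫_{7/12}^{1} t^2·(1 - t)^2 dt] / [∫_{0}^{1} t^2·(1 - t)^2 dt].
Using ∫ t^2·(1 - t)^2 dt = t^3·(6·t^2 - 15·t + 10)/30, the numerator is ≈ 0.011554 and the denominator is 1/30.
Taking the ratio, P = 0.3466.

P ≈ 0.347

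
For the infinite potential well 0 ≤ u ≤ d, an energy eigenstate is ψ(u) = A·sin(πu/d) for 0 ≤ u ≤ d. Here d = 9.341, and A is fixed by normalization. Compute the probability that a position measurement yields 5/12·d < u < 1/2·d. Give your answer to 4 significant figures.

P ≈ 0.1629

|ψ|² is the probability density, so P = ∫_{5/12·d}^{1/2·d} |ψ|² du.
Since A² = 1/(d/2), this is the region integral divided by the full normalization integral.
Let t = u/d; then A² and the length scale cancel, so P = ∫_{5/12}^{1/2} sin(π·t)^2 dt ÷ ∫_{0}^{1} sin(π·t)^2 dt.
With ∫ sin(π·t)^2 dt = t/2 - sin(2·π·t)/(4·π) + C, the region integral is 1/(8·π) + 1/24 and the full one is 1/2.
Taking the ratio, P = (3 + π)/(12·π).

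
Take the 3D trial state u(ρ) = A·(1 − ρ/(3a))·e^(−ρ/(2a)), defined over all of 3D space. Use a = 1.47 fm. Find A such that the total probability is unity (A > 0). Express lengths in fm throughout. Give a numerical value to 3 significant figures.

Normalization requires ∫|u|² 4πρ² dρ = 1, integrated from 0 to ∞.
Carrying out the integral gives A² · 8·π·a^3/3.
So A² = (8·π·a^3/3)^(−1).
Plugging in a = 1.47 yields A = 0.1938.

A ≈ 0.194 fm^(-3/2)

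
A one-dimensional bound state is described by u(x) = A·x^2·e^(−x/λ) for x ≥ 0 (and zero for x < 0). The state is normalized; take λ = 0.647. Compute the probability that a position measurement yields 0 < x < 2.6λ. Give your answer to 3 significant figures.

P ≈ 0.594

The probability is P = ∫ |u|² dx over [0, 2.6λ].
Since A² = 1/(3·λ^5/4), this is the region integral divided by the full normalization integral.
Let t = x/λ; then A² and the length scale cancel, so P = ∫_{0}^{2.6} t^4·e^(-2·t) dt ÷ ∫_{0}^{∞} t^4·e^(-2·t) dt.
With ∫ t^4·e^(-2·t) dt = -(t^4/2 + t^3 + 3·t^2/2 + 3·t/2 + 3/4)·e^(-2·t) + C, the region integral is ≈ 0.44540 and the full one is 3/4.
This works out to P = 0.5939.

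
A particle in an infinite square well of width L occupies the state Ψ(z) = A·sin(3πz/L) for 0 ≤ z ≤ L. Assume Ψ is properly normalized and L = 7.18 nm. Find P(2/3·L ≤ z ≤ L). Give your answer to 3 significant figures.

P = ∫_{2/3·L}^{L} |Ψ(z)|² dz.
With A² fixed by ∫|Ψ|² = 1, i.e. A² = (L/2)^(−1), substitute and integrate.
Let u = z/L; then A² and the length scale cancel, so P = ∫_{2/3}^{1} sin(3·π·u)^2 du ÷ ∫_{0}^{1} sin(3·π·u)^2 du.
With ∫ sin(3·π·u)^2 du = u/2 - sin(6·π·u)/(12·π) + C, the region integral is 1/6 and the full one is 1/2.
Evaluating gives P = 1/3.

P ≈ 0.333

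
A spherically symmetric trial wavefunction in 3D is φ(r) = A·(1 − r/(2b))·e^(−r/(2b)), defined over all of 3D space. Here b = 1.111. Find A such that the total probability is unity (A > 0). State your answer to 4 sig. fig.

A ≈ 0.1703

The normalization condition is ∫|φ|² 4πr² dr = 1 from 0 to ∞.
The angular integral contributes 4π, leaving ∫₀^∞ r²|φ|² dr.
Using ∫₀^∞ rⁿ e^(−αr) dr = n!/αⁿ⁺¹, carrying out the integral gives A² · 8·π·b^3.
Setting this equal to 1 gives A² = 1/(8·π·b^3).
Plugging in b = 1.111 yields A = 0.17034.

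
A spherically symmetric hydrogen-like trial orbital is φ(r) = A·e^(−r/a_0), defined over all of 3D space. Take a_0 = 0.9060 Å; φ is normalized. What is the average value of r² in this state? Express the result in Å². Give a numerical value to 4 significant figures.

⟨r²⟩ = ∫ r^2 |φ|² 4πr² dr over the full domain.
Using ∫₀^∞ rⁿ e^(−αr) dr = n!/αⁿ⁺¹, evaluating both integrals, ⟨r²⟩ = 3·a_0^2.
Putting a_0 = 0.9060 gives 2.4625.

⟨r^2⟩ ≈ 2.463 Å^2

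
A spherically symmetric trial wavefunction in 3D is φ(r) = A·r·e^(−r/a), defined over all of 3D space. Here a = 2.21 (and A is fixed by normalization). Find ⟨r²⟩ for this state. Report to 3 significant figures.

By definition ⟨r²⟩ = ∫ r^2 |φ(r)|² 4πr² dr.
The ratio of the moment integral to the normalization integral gives ⟨r²⟩ = 15·a^2/2.
With a = 2.21, ⟨r^2⟩ = 36.63.

⟨r^2⟩ ≈ 36.6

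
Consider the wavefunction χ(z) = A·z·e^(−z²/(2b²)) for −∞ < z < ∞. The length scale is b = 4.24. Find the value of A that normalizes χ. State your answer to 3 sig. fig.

A ≈ 0.122

The normalization condition is ∫|χ|² dz = 1 from −∞ to ∞.
Carrying out the integral gives A² · √(π)·b^3/2.
Plugging in b = 4.24 yields A = 0.1217.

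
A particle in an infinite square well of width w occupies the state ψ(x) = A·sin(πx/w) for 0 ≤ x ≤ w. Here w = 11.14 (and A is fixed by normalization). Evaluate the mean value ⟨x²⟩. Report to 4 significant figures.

⟨x²⟩ = ∫ x^2 |ψ|² dx over the full domain.
The ratio of the moment integral to the normalization integral gives ⟨x²⟩ = -w^2/(2·π^2) + w^2/3.
Putting w = 11.14 gives 35.080.

⟨x^2⟩ ≈ 35.08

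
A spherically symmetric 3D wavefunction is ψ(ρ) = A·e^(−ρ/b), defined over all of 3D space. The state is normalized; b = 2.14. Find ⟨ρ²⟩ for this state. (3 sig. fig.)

⟨ρ^2⟩ ≈ 13.7

The expectation value is the |ψ|²-weighted average of ρ^2: ∫ ρ^2|ψ|² 4πρ² dρ.
Recall ∫₀^∞ ρ^m e^(−ρ/β) dρ = m!·β^(m+1), the ratio of the moment integral to the normalization integral gives ⟨ρ²⟩ = 3·b^2.
Putting b = 2.14 gives 13.74.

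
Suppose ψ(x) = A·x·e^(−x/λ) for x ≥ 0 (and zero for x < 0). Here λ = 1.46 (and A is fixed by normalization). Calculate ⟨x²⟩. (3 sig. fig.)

By definition ⟨x²⟩ = ∫ x^2 |ψ(x)|² dx.
Evaluating both integrals, ⟨x²⟩ = 3·λ^2.
Putting λ = 1.46 gives 6.395.

⟨x^2⟩ ≈ 6.39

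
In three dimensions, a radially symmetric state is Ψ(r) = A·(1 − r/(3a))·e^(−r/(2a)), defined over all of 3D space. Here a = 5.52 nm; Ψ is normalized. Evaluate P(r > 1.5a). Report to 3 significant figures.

P = ∫ |Ψ|² 4πr² dr over r > 1.5a.
The full normalization integral is A²·[8·π·a^3/3] = 1, fixing A².
Substituting u = r/a, A², 4π and the length scale all cancel in the ratio: P = ∫_{1.5}^{∞} u^2·(1 - u/3)^2·e^(-u) du / ∫_{0}^{∞} u^2·(1 - u/3)^2·e^(-u) du.
An antiderivative of u^2·(1 - u/3)^2·e^(-u) is (-u^4 + 2·u^3 - 3·u^2 - 6·u - 6)·e^(-u)/9; evaluating from 1.5 to ∞ gives 107·e^(-3/2)/48, while the full integral is 2/3.
The region integral divided by the full integral gives P = 0.7461.

P ≈ 0.746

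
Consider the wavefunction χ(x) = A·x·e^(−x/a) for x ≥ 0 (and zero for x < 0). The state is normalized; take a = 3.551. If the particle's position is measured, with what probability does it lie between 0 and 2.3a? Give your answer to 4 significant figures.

P ≈ 0.8374

P = ∫_{0}^{2.3a} |χ(x)|² dx.
Since A² = 1/(a^3/4), this is the region integral divided by the full normalization integral.
Substituting u = x/a, A² and the length scale cancel in the ratio: P = ∫_{0}^{2.3} u^2·e^(-2·u) du / ∫_{0}^{∞} u^2·e^(-2·u) du.
Using ∫ u^2·e^(-2·u) du = -(2·u^2 + 2·u + 1)·e^(-2·u)/4, the numerator is 1/4 - 809·e^(-23/5)/200 and the denominator is 1/4.
Evaluating gives P = 0.83736.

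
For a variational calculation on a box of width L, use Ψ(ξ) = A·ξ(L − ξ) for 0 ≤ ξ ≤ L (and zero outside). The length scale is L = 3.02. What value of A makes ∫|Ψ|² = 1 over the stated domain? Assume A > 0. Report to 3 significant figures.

Normalization requires ∫|Ψ|² dξ = 1, integrated from 0 to L.
With Ψ = A·ξ(L − ξ), the integral evaluates to A²·[L^5/30].
Hence A² = 1/[L^5/30].
Plugging in L = 3.02 yields A = 0.3456.

A ≈ 0.346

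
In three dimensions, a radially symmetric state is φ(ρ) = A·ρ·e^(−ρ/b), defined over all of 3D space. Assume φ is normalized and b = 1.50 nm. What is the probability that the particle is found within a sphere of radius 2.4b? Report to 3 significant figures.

P ≈ 0.524

With dV = 4πρ²dρ, the probability is ∫|φ|² dV over ρ ≤ 2.4b.
Normalization gives A² = 1/(3·π·b^5).
Let u = ρ/b; then A², 4π and the length scale all cancel, so P = ∫_{0}^{2.4} u^4·e^(-2·u) du ÷ ∫_{0}^{∞} u^4·e^(-2·u) du.
Using ∫ u^4·e^(-2·u) du = -(u^4/2 + u^3 + 3·u^2/2 + 3·u/2 + 3/4)·e^(-2·u), the numerator is ≈ 0.39281 and the denominator is 3/4.
The region integral divided by the full integral gives P = 0.5237.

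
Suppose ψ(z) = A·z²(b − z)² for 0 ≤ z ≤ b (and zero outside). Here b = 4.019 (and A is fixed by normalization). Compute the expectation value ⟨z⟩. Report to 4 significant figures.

⟨z⟩ ≈ 2.010

The expectation value is the |ψ|²-weighted average of z: ∫ z|ψ|² dz.
Expanding the polynomial and integrating term by term, the ratio of the moment integral to the normalization integral gives ⟨z⟩ = b/2.
With b = 4.019, ⟨z⟩ = 2.0095.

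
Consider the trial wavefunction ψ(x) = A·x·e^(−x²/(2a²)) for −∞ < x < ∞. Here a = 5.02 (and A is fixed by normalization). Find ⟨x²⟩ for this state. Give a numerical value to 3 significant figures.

By definition ⟨x²⟩ = ∫ x^2 |ψ(x)|² dx.
Evaluating both integrals, ⟨x²⟩ = 3·a^2/2.
With a = 5.02, ⟨x^2⟩ = 37.80.

⟨x^2⟩ ≈ 37.8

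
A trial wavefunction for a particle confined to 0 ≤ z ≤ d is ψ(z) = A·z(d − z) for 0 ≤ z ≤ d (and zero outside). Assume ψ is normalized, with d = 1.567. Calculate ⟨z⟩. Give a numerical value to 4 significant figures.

⟨z⟩ ≈ 0.7835

By definition ⟨z⟩ = ∫ z |ψ(z)|² dz.
Expanding the polynomial and integrating term by term, the ratio of the moment integral to the normalization integral gives ⟨z⟩ = d/2.
Putting d = 1.567 gives 0.78350.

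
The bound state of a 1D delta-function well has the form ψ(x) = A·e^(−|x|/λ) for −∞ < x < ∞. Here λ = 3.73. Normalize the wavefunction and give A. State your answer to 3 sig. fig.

A ≈ 0.518

Normalization requires ∫|ψ|² dx = 1, integrated from −∞ to ∞.
Using ∫₀^∞ xⁿ e^(−αx) dx = n!/αⁿ⁺¹, ∫|ψ|² dx = A²·(λ).
Hence A² = 1/[λ].
Plugging in λ = 3.73 yields A = 0.5178.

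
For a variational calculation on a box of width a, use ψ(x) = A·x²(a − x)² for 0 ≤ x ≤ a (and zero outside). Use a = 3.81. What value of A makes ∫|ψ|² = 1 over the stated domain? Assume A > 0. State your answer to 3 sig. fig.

A ≈ 0.0610

Normalization requires ∫|ψ|² dx = 1, integrated from 0 to a.
∫|ψ|² dx = A²·(a^9/630).
Setting this equal to 1 gives A² = 1/(a^9/630).
With a = 3.81: A² = 0.003724 and A = 0.06103.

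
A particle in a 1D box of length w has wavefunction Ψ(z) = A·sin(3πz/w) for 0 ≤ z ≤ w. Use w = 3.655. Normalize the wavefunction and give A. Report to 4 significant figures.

A ≈ 0.7397

We need A² ∫|f|² dz = 1, taking the integral from 0 to w.
The integral (without the A² prefactor) comes out to w/2.
Plugging in w = 3.655 yields A = 0.73973.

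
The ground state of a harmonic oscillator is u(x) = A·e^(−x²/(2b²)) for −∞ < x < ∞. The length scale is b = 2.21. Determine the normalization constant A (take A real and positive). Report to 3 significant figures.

A ≈ 0.505

Require ∫ |u|² dx = 1 over the whole domain.
Differentiating ∫e^(−αx²) dx = √(π/α) under α to get the higher moments, the integral (without the A² prefactor) comes out to √(π)·b.
So A² = (√(π)·b)^(−1).
With b = 2.21: A² = 0.2553 and A = 0.5053.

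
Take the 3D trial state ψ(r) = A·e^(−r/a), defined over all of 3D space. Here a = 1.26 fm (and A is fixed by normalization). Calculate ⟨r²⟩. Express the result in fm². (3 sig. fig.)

⟨r^2⟩ ≈ 4.76 fm^2

⟨r²⟩ = ∫ r^2 |ψ|² 4πr² dr over the full domain.
Recall ∫₀^∞ r^m e^(−r/β) dr = m!·β^(m+1), evaluating both integrals, ⟨r²⟩ = 3·a^2.
Putting a = 1.26 gives 4.763.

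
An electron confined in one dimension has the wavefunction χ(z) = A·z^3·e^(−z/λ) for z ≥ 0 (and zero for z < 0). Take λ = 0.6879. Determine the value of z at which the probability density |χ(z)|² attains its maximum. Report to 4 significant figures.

z ≈ 2.064

The maximum of |χ(z)|² occurs where its derivative vanishes.
This gives z = 3·λ.
With λ = 0.6879, the most probable position is 2.0637.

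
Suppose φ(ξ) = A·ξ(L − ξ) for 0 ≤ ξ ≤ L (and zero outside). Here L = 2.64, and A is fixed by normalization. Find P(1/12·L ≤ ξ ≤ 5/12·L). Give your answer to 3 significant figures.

|φ|² is the probability density, so P = ∫_{1/12·L}^{5/12·L} |φ|² dξ.
With A² fixed by ∫|φ|² = 1, i.e. A² = (L^5/30)^(−1), substitute and integrate.
In terms of u = ξ/L (A² and the length scale cancel between numerator and denominator), P = [∫_{1/12}^{5/12} u^2·(1 - u)^2 du] / [∫_{0}^{1} u^2·(1 - u)^2 du].
With ∫ u^2·(1 - u)^2 du = u^3·(6·u^2 - 15·u + 10)/30 + C, the region integral is ≈ 0.011384 and the full one is 1/30.
Evaluating gives P = 0.3415.

P ≈ 0.342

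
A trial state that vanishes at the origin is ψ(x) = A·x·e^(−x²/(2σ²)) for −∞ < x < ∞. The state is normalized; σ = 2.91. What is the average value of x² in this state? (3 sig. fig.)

⟨x^2⟩ ≈ 12.7

The expectation value is the |ψ|²-weighted average of x^2: ∫ x^2|ψ|² dx.
Using the Gaussian integral ∫_{−∞}^{∞} e^(−αx²) dx = √(π/α), evaluating both integrals, ⟨x²⟩ = 3·σ^2/2.
With σ = 2.91, ⟨x^2⟩ = 12.70.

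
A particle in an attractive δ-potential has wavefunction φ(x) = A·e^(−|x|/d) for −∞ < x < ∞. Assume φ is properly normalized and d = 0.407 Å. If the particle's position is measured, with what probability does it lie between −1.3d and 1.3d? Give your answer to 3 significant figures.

|φ|² is the probability density, so P = ∫_{−1.3d}^{1.3d} |φ|² dx.
With A² fixed by ∫|φ|² = 1, i.e. A² = (d)^(−1), substitute and integrate.
By symmetry take twice the x ≥ 0 contribution in numerator and denominator; the 2's cancel. Substituting u = x/d, A² and the length scale cancel in the ratio: P = ∫_{0}^{1.3} e^(-2·u) du / ∫_{0}^{∞} e^(-2·u) du.
Using ∫ e^(-2·u) du = -e^(-2·u)/2, the numerator is 1/2 - e^(-13/5)/2 and the denominator is 1/2.
The result is P = 0.9257.

P ≈ 0.926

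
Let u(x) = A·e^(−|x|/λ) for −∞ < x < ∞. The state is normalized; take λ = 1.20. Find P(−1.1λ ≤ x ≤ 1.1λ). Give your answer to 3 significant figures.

|u|² is the probability density, so P = ∫_{−1.1λ}^{1.1λ} |u|² dx.
The normalization integral ∫|u|²dx over the whole domain equals λ·A², and A² cancels in the ratio.
By symmetry take twice the x ≥ 0 contribution in numerator and denominator; the 2's cancel. In terms of t = x/λ (A² and the length scale cancel between numerator and denominator), P = [∫_{0}^{1.1} e^(-2·t) dt] / [∫_{0}^{∞} e^(-2·t) dt].
An antiderivative of e^(-2·t) is -e^(-2·t)/2; evaluating from 0 to 1.1 gives 1/2 - e^(-11/5)/2, while the full integral is 1/2.
This works out to P = 0.8892.

P ≈ 0.889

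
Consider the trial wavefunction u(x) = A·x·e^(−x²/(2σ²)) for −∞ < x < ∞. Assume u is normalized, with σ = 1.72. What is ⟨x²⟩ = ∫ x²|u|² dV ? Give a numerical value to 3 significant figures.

⟨x^2⟩ ≈ 4.44

By definition ⟨x²⟩ = ∫ x^2 |u(x)|² dx.
Differentiating ∫e^(−αx²) dx = √(π/α) under α to get the higher moments, evaluating both integrals, ⟨x²⟩ = 3·σ^2/2.
Putting σ = 1.72 gives 4.438.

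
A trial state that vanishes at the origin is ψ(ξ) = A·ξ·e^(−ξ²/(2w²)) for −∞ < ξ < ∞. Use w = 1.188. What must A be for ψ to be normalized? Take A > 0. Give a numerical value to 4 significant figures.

A ≈ 0.8204

Normalization requires ∫|ψ|² dξ = 1, integrated from −∞ to ∞.
Differentiating ∫e^(−αξ²) dξ = √(π/α) under α to get the higher moments, with ψ = A·ξ·e^(−ξ²/(2w²)), the integral evaluates to A²·[√(π)·w^3/2].
Setting this equal to 1 gives A² = 1/(√(π)·w^3/2).
With w = 1.188: A² = 0.67299 and A = 0.82036.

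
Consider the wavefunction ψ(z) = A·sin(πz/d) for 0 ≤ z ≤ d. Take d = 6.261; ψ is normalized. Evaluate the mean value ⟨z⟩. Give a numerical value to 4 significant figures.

By definition ⟨z⟩ = ∫ z |ψ(z)|² dz.
Since the A² factors cancel between numerator and denominator, ⟨z⟩ = d/2.
With d = 6.261, ⟨z⟩ = 3.1305.

⟨z⟩ ≈ 3.131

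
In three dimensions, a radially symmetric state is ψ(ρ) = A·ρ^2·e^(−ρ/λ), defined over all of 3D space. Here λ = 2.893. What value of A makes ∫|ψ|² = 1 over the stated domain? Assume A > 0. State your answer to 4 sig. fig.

We need A² ∫|f|² 4πρ² dρ = 1, taking the integral from 0 to ∞.
In 3D with spherical symmetry the volume element is 4πρ² dρ.
Carrying out the integral gives A² · 45·π·λ^7/2.
Setting this equal to 1 gives A² = 1/(45·π·λ^7/2).
Plugging in λ = 2.893 yields A = 0.0028881.

A ≈ 0.002888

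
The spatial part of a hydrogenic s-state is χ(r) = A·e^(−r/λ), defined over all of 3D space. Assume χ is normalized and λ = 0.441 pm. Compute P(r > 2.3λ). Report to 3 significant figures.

With dV = 4πr²dr, the probability is ∫|χ|² dV over r > 2.3λ.
Normalization gives A² = 1/(π·λ^3).
Let u = r/λ; then A², 4π and the length scale all cancel, so P = ∫_{2.3}^{∞} u^2·e^(-2·u) du ÷ ∫_{0}^{∞} u^2·e^(-2·u) du.
Using ∫ u^2·e^(-2·u) du = -(2·u^2 + 2·u + 1)·e^(-2·u)/4, the numerator is 809·e^(-23/5)/200 and the denominator is 1/4.
Taking the ratio yields P = 0.1626.

P ≈ 0.163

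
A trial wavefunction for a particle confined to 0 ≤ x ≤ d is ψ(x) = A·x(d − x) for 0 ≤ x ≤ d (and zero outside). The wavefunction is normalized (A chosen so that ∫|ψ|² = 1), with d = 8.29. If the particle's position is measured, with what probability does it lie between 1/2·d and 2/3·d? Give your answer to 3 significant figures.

|ψ|² is the probability density, so P = ∫_{1/2·d}^{2/3·d} |ψ|² dx.
Since A² = 1/(d^5/30), this is the region integral divided by the full normalization integral.
In terms of u = x/d (A² and the length scale cancel between numerator and denominator), P = [∫_{1/2}^{2/3} u^2·(1 - u)^2 du] / [∫_{0}^{1} u^2·(1 - u)^2 du].
Using ∫ u^2·(1 - u)^2 du = u^3·(6·u^2 - 15·u + 10)/30, the numerator is 47/4860 and the denominator is 1/30.
Taking the ratio, P = 47/162.

P ≈ 0.290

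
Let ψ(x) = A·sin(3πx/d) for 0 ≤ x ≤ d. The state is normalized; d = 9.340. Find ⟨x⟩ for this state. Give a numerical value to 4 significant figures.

By definition ⟨x⟩ = ∫ x |ψ(x)|² dx.
Evaluating both integrals, ⟨x⟩ = d/2.
Putting d = 9.340 gives 4.6700.

⟨x⟩ ≈ 4.670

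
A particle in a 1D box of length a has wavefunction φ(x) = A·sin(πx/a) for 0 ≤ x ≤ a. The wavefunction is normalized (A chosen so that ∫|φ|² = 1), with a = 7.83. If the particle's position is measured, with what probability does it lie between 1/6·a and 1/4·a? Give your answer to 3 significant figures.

P ≈ 0.0620

The probability is P = ∫ |φ|² dx over [1/6·a, 1/4·a].
With A² fixed by ∫|φ|² = 1, i.e. A² = (a/2)^(−1), substitute and integrate.
In terms of u = x/a (A² and the length scale cancel between numerator and denominator), P = [∫_{1/6}^{1/4} sin(π·u)^2 du] / [∫_{0}^{1} sin(π·u)^2 du].
An antiderivative of sin(π·u)^2 is u/2 - sin(2·π·u)/(4·π); evaluating from 1/6 to 1/4 gives -1/(4·π) + 1/24 + √(3)/(8·π), while the full integral is 1/2.
Taking the ratio, P = (-6 + π + 3·√(3))/(12·π).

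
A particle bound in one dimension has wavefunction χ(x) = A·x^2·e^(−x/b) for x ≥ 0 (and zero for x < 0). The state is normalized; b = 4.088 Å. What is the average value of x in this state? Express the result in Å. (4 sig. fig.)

⟨x⟩ = ∫ x |χ|² dx over the full domain.
Since the A² factors cancel between numerator and denominator, ⟨x⟩ = 5·b/2.
With b = 4.088, ⟨x⟩ = 10.220.

⟨x⟩ ≈ 10.22 Å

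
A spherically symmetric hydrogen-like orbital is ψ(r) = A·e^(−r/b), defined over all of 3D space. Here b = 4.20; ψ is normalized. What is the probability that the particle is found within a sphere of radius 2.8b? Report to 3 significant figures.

P = ∫ |ψ|² 4πr² dr over r ≤ 2.8b.
A² is fixed by ∫₀^∞ 4πr²|ψ|² dr = 1, i.e. A² = (π·b^3)^(−1).
Substituting u = r/b, A², 4π and the length scale all cancel in the ratio: P = ∫_{0}^{2.8} u^2·e^(-2·u) du / ∫_{0}^{∞} u^2·e^(-2·u) du.
An antiderivative of u^2·e^(-2·u) is -(2·u^2 + 2·u + 1)·e^(-2·u)/4; evaluating from 0 to 2.8 gives 1/4 - 557·e^(-28/5)/100, while the full integral is 1/4.
This evaluates to P = 0.9176.

P ≈ 0.918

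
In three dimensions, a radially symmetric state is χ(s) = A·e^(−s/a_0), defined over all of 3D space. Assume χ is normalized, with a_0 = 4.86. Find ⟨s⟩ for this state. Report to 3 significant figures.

⟨s⟩ ≈ 7.29

⟨s⟩ = ∫ s |χ|² 4πs² ds over the full domain.
Since the A² factors cancel between numerator and denominator, ⟨s⟩ = 3·a_0/2.
Putting a_0 = 4.86 gives 7.290.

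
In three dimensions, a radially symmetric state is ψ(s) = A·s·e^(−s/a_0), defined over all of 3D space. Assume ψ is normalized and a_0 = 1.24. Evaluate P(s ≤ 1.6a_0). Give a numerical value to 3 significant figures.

With dV = 4πs²ds, the probability is ∫|ψ|² dV over s ≤ 1.6a_0.
The full normalization integral is A²·[3·π·a_0^5] = 1, fixing A².
Substituting u = s/a_0, A², 4π and the length scale all cancel in the ratio: P = ∫_{0}^{1.6} u^4·e^(-2·u) du / ∫_{0}^{∞} u^4·e^(-2·u) du.
An antiderivative of u^4·e^(-2·u) is -(u^4/2 + u^3 + 3·u^2/2 + 3·u/2 + 3/4)·e^(-2·u); evaluating from 0 to 1.6 gives ≈ 0.16454, while the full integral is 3/4.
Taking the ratio yields P = 0.2194.

P ≈ 0.219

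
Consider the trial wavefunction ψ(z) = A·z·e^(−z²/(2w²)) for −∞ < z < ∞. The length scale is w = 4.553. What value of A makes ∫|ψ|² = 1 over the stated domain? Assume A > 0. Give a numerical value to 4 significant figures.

The normalization condition is ∫|ψ|² dz = 1 from −∞ to ∞.
Carrying out the integral gives A² · √(π)·w^3/2.
So A² = (√(π)·w^3/2)^(−1).
Plugging in w = 4.553 yields A = 0.10934.

A ≈ 0.1093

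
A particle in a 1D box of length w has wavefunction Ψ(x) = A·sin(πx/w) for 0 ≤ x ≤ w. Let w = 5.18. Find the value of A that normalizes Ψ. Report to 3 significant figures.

We need A² ∫|f|² dx = 1, taking the integral from 0 to w.
With ∫₀^w sin²(nπx/w) dx = w/2, with Ψ = A·sin(πx/w), the integral evaluates to A²·[w/2].
Plugging in w = 5.18 yields A = 0.6214.

A ≈ 0.621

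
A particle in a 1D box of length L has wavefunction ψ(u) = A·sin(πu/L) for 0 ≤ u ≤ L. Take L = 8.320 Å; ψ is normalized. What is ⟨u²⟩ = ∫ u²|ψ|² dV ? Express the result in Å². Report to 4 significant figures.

The expectation value is the |ψ|²-weighted average of u^2: ∫ u^2|ψ|² du.
Since the A² factors cancel between numerator and denominator, ⟨u²⟩ = -L^2/(2·π^2) + L^2/3.
Putting L = 8.320 gives 19.567.

⟨u^2⟩ ≈ 19.57 Å^2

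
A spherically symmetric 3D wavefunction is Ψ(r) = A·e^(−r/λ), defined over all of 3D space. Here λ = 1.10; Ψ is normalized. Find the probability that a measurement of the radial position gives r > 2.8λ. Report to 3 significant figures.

Integrate the radial probability density 4πr²|Ψ|² over r > 2.8λ.
A² is fixed by ∫₀^∞ 4πr²|Ψ|² dr = 1, i.e. A² = (π·λ^3)^(−1).
Let u = r/λ; then A², 4π and the length scale all cancel, so P = ∫_{2.8}^{∞} u^2·e^(-2·u) du ÷ ∫_{0}^{∞} u^2·e^(-2·u) du.
With ∫ u^2·e^(-2·u) du = -(2·u^2 + 2·u + 1)·e^(-2·u)/4 + C, the region integral is 557·e^(-28/5)/100 and the full one is 1/4.
This evaluates to P = 0.08239.

P ≈ 0.0824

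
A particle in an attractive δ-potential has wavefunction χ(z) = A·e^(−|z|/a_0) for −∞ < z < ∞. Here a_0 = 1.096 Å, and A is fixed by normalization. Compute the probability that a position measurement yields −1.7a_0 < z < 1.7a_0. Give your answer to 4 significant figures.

P ≈ 0.9666

P = ∫_{−1.7a_0}^{1.7a_0} |χ(z)|² dz.
With A² fixed by ∫|χ|² = 1, i.e. A² = (a_0)^(−1), substitute and integrate.
Both integrals are even about z = 0, so only the z ≥ 0 halves are needed (the factors of 2 cancel). In terms of u = z/a_0 (A² and the length scale cancel between numerator and denominator), P = [∫_{0}^{1.7} e^(-2·u) du] / [∫_{0}^{∞} e^(-2·u) du].
An antiderivative of e^(-2·u) is -e^(-2·u)/2; evaluating from 0 to 1.7 gives 1/2 - e^(-17/5)/2, while the full integral is 1/2.
The result is P = 0.96663.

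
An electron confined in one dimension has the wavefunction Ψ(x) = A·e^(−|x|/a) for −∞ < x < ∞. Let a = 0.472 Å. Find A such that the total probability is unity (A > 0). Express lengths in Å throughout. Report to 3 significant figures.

Normalization requires ∫|Ψ|² dx = 1, integrated from −∞ to ∞.
With ∫₀^∞ x^0 e^(−αx) dx = 0!/α^1, with Ψ = A·e^(−|x|/a), the integral evaluates to A²·[a].
So A² = (a)^(−1).
Plugging in a = 0.472 yields A = 1.456.

A ≈ 1.46 Å^(-1/2)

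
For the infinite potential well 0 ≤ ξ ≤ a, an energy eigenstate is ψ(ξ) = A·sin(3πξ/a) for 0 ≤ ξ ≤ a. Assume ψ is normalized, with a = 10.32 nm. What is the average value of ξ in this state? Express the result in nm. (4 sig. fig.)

The expectation value is the |ψ|²-weighted average of ξ: ∫ ξ|ψ|² dξ.
Evaluating both integrals, ⟨ξ⟩ = a/2.
Putting a = 10.32 gives 5.1600.

⟨ξ⟩ ≈ 5.160 nm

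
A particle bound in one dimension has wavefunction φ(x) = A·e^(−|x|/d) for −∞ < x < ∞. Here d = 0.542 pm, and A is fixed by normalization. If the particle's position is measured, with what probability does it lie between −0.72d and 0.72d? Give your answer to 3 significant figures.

P ≈ 0.763

P = ∫_{−0.72d}^{0.72d} |φ(x)|² dx.
With A² fixed by ∫|φ|² = 1, i.e. A² = (d)^(−1), substitute and integrate.
Both integrals are even about x = 0, so only the x ≥ 0 halves are needed (the factors of 2 cancel). In terms of u = x/d (A² and the length scale cancel between numerator and denominator), P = [∫_{0}^{0.72} e^(-2·u) du] / [∫_{0}^{∞} e^(-2·u) du].
Using ∫ e^(-2·u) du = -e^(-2·u)/2, the numerator is 1/2 - e^(-36/25)/2 and the denominator is 1/2.
Taking the ratio, P = 0.7631.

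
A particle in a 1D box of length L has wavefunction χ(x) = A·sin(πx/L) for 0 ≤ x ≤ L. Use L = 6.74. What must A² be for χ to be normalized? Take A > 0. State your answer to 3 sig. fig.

A^2 ≈ 0.297

Normalization requires ∫|χ|² dx = 1, integrated from 0 to L.
∫|χ|² dx = A²·(L/2).
So A² = (L/2)^(−1).
With L = 6.74: A² = 0.2967 and A = 0.5447.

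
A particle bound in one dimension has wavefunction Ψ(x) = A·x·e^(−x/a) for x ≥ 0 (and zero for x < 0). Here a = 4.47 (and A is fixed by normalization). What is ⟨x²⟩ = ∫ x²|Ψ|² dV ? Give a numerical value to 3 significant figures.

⟨x^2⟩ ≈ 59.9

The expectation value is the |Ψ|²-weighted average of x^2: ∫ x^2|Ψ|² dx.
With ∫₀^∞ x^4 e^(−αx) dx = 4!/α^5, since the A² factors cancel between numerator and denominator, ⟨x²⟩ = 3·a^2.
With a = 4.47, ⟨x^2⟩ = 59.94.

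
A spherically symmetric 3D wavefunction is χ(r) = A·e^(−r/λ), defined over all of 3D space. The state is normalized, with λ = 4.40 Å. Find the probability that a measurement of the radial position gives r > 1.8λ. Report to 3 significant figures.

Integrate the radial probability density 4πr²|χ|² over r > 1.8λ.
Normalization gives A² = 1/(π·λ^3).
Let u = r/λ; then A², 4π and the length scale all cancel, so P = ∫_{1.8}^{∞} u^2·e^(-2·u) du ÷ ∫_{0}^{∞} u^2·e^(-2·u) du.
An antiderivative of u^2·e^(-2·u) is -(2·u^2 + 2·u + 1)·e^(-2·u)/4; evaluating from 1.8 to ∞ gives 277·e^(-18/5)/100, while the full integral is 1/4.
The region integral divided by the full integral gives P = 0.3027.

P ≈ 0.303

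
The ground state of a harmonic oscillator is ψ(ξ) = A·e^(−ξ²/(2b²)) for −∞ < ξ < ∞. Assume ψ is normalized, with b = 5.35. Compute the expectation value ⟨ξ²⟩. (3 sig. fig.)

⟨ξ²⟩ = ∫ ξ^2 |ψ|² dξ over the full domain.
Evaluating both integrals, ⟨ξ²⟩ = b^2/2.
Putting b = 5.35 gives 14.31.

⟨ξ^2⟩ ≈ 14.3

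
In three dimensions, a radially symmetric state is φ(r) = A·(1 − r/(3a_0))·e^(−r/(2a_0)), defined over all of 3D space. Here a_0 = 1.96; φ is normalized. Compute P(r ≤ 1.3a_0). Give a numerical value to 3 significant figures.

P ≈ 0.213

P = ∫ |φ|² 4πr² dr over r ≤ 1.3a_0.
Normalization gives A² = 1/(8·π·a_0^3/3).
In terms of u = r/a_0 (A², 4π and the length scale all cancel between numerator and denominator), P = [∫_{0}^{1.3} u^2·(1 - u/3)^2·e^(-u) du] / [∫_{0}^{∞} u^2·(1 - u/3)^2·e^(-u) du].
With ∫ u^2·(1 - u/3)^2·e^(-u) du = (-u^4 + 2·u^3 - 3·u^2 - 6·u - 6)·e^(-u)/9 + C, the region integral is ≈ 0.14183 and the full one is 2/3.
The region integral divided by the full integral gives P = 0.2127.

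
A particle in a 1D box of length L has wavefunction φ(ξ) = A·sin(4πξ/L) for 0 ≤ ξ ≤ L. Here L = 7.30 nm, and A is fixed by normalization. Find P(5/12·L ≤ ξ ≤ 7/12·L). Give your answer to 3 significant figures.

P = ∫_{5/12·L}^{7/12·L} |φ(ξ)|² dξ.
Since A² = 1/(L/2), this is the region integral divided by the full normalization integral.
In terms of u = ξ/L (A² and the length scale cancel between numerator and denominator), P = [∫_{5/12}^{7/12} sin(4·π·u)^2 du] / [∫_{0}^{1} sin(4·π·u)^2 du].
An antiderivative of sin(4·π·u)^2 is u/2 - sin(4·π·u)·cos(4·π·u)/(8·π); evaluating from 5/12 to 7/12 gives -√(3)/(16·π) + 1/12, while the full integral is 1/2.
This works out to P = (-√(3)/8 + π/6)/π.

P ≈ 0.0978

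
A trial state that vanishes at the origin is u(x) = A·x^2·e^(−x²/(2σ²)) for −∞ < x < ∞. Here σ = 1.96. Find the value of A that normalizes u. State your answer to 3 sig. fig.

A ≈ 0.161

Require ∫ |u|² dx = 1 over the whole domain.
∫|u|² dx = A²·(3·√(π)·σ^5/4).
Hence A² = 1/[3·√(π)·σ^5/4].
With σ = 1.96: A² = 0.02601 and A = 0.1613.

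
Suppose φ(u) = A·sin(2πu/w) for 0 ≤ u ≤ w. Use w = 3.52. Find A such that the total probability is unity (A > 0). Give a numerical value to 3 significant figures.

A ≈ 0.754

We need A² ∫|f|² du = 1, taking the integral from 0 to w.
With φ = A·sin(2πu/w), the integral evaluates to A²·[w/2].
Hence A² = 1/[w/2].
Substituting w = 3.52 gives A² = 0.5682, so A = 0.7538.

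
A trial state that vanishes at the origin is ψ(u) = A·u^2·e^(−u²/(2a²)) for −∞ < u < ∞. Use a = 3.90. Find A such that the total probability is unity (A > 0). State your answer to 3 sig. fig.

Normalization requires ∫|ψ|² du = 1, integrated from −∞ to ∞.
Using the Gaussian integral ∫_{−∞}^{∞} e^(−αu²) du = √(π/α), the integral (without the A² prefactor) comes out to 3·√(π)·a^5/4.
Setting this equal to 1 gives A² = 1/(3·√(π)·a^5/4).
Substituting a = 3.90 gives A² = 0.0008338, so A = 0.02887.

A ≈ 0.0289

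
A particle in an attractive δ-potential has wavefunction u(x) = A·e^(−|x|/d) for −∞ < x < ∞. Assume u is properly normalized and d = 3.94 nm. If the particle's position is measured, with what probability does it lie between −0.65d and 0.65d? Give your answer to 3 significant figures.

|u|² is the probability density, so P = ∫_{−0.65d}^{0.65d} |u|² dx.
Since A² = 1/(d), this is the region integral divided by the full normalization integral.
By symmetry take twice the x ≥ 0 contribution in numerator and denominator; the 2's cancel. In terms of t = x/d (A² and the length scale cancel between numerator and denominator), P = [∫_{0}^{0.65} e^(-2·t) dt] / [∫_{0}^{∞} e^(-2·t) dt].
Using ∫ e^(-2·t) dt = -e^(-2·t)/2, the numerator is 1/2 - e^(-13/10)/2 and the denominator is 1/2.
This works out to P = 0.7275.

P ≈ 0.727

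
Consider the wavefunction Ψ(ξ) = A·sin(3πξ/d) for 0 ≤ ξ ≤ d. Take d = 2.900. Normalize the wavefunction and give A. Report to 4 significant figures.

The normalization condition is ∫|Ψ|² dξ = 1 from 0 to d.
With ∫₀^d sin²(nπξ/d) dξ = d/2, the integral (without the A² prefactor) comes out to d/2.
Hence A² = 1/[d/2].
Plugging in d = 2.900 yields A = 0.83045.

A ≈ 0.8305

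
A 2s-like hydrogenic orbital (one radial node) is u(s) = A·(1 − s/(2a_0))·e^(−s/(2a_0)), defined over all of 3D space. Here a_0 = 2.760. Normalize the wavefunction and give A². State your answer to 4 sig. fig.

The normalization condition is ∫|u|² 4πs² ds = 1 from 0 to ∞.
In 3D with spherical symmetry the volume element is 4πs² ds.
With ∫₀^∞ s^4 e^(−αs) ds = 4!/α^5, the integral (without the A² prefactor) comes out to 8·π·a_0^3.
Setting this equal to 1 gives A² = 1/(8·π·a_0^3).
With a_0 = 2.760: A² = 0.0018925 and A = 0.043503.

A^2 ≈ 0.001892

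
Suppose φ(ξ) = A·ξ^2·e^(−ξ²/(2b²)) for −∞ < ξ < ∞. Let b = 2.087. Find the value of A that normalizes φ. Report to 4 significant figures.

The normalization condition is ∫|φ|² dξ = 1 from −∞ to ∞.
With ∫_{−∞}^{∞} ξ^(2m) e^(−αξ²) dξ = (2m−1)!!·√π / (2^m α^(m+1/2)), carrying out the integral gives A² · 3·√(π)·b^5/4.
Hence A² = 1/[3·√(π)·b^5/4].
Plugging in b = 2.087 yields A = 0.13784.

A ≈ 0.1378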